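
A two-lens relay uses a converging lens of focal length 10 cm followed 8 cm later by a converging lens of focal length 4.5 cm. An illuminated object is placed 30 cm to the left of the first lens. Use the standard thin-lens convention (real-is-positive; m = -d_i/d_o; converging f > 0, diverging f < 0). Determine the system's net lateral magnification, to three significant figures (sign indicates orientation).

-0.196

Lens 1: 1/d_i1 = 1/f_1 - 1/d_o1 = 1/10 - 1/30 = 0.06667 cm^-1, so d_i1 = 15.000 cm.
m_1 = -(15.000)/30 = -0.5000.
Since 15.000 cm > 8 cm, the first image lies past the second lens and serves as a virtual object: d_o2 = L - d_i1 = -7.000 cm.
Lens 2: 1/d_i2 = 1/f_2 - 1/d_o2 = 1/4.5 - 1/(-7.000) = 0.36508 cm^-1, so d_i2 = 2.739 cm.
m_2 = -(2.739)/(-7.000) = 0.3913.
Overall magnification: m = m_1 m_2 = -0.1957.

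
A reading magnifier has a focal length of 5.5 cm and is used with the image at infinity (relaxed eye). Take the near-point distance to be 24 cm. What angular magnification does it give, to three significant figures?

4.36

M = D/f = 24/5.5 = 4.364.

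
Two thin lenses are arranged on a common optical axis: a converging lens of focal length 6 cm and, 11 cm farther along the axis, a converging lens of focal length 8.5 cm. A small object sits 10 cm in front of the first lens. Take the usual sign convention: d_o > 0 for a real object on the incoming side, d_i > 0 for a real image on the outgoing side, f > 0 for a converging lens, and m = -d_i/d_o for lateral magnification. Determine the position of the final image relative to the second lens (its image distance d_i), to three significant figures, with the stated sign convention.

First lens: d_i1 = 1/(1/6 - 1/10) = 15.000 cm.
This image would form 15.000 cm past lens 1, i.e. 4.000 cm beyond lens 2, so it is a virtual object for lens 2: d_o2 = 11 - 15.000 = -4.000 cm.
Second lens: d_i2 = 1/(1/8.5 - 1/(-4.000)) = 2.720 cm.

2.72 cm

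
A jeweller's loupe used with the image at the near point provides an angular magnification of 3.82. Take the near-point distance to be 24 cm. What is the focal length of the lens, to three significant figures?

8.51 cm

For the image at the near point, M = 1 + D/f.
f = D/(M - 1) = 24/(3.82 - 1) = 8.511 cm.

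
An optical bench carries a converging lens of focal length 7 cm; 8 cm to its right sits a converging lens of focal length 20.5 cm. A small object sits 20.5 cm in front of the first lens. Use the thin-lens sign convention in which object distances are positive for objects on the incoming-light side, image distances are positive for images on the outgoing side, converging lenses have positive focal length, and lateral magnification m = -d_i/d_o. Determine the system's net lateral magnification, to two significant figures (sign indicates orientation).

Applying the thin-lens equation to the first lens, 1/7 = 1/20.5 + 1/d_i1, which gives d_i1 = 10.630 cm.
Its lateral magnification is m_1 = -d_i1/d_o1 = -(10.630)/20.5 = -0.5185.
Since 10.630 cm > 8 cm, the first image lies past the second lens and serves as a virtual object: d_o2 = L - d_i1 = -2.630 cm.
Applying the thin-lens equation again with f_2 = 20.5 cm and d_o2 = -2.630 cm gives d_i2 = 2.331 cm.
m_2 = -(2.331)/(-2.630) = 0.8863.
Total m = m_1 x m_2 = (-0.5185)(0.8863) = -0.4596.

-0.46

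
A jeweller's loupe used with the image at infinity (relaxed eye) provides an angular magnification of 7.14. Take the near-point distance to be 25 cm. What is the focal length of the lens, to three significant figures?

For the image at infinity, M = D/f.
f = D/M = 25/7.14 = 3.501 cm.

3.50 cm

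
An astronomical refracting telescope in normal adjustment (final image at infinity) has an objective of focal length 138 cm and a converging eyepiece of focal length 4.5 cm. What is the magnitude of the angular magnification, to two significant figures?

|M| = f_obj/|f_eye| = 138/4.5 = 30.667.

31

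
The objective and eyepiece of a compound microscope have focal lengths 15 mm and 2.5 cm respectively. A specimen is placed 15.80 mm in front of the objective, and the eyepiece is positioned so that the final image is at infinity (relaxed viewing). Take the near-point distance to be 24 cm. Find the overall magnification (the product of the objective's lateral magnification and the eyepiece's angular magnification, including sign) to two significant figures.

Convert to cm: f_obj = 15 mm = 1.5 cm; d_o = 15.80 mm = 1.58 cm.
Objective: 1/d_i = 1/f_obj - 1/d_o = 1/1.5 - 1/1.58 = 0.03376 cm^-1, so d_i = 29.625 cm.
m_obj = -d_i/d_o = -29.625/1.58 = -18.750.
Eyepiece angular magnification (image at infinity): M_eye = D/f_e = 24/2.5 = 9.600.
Overall M = m_obj x M_eye = (-18.750)(9.600) = -180.00.

-180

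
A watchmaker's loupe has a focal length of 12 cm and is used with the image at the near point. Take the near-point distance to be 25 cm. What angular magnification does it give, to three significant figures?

M = 1 + D/f = 1 + 25/12 = 3.083.

3.08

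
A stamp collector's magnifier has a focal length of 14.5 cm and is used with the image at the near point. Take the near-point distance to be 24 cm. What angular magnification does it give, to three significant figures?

M = 1 + D/f = 1 + 24/14.5 = 2.655.

2.66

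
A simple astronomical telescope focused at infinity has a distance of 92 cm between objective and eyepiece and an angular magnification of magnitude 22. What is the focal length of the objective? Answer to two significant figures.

88 cm

In normal adjustment the tube length equals f_obj + f_eye and |M| = f_obj/f_eye.
So f_obj = 22 f_eye and 22 f_eye + f_eye = 92 cm, giving f_eye = 92/23 = 4.000 cm and f_obj = 88.000 cm.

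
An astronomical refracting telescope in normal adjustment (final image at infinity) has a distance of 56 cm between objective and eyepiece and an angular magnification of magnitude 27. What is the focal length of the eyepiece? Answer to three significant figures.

In normal adjustment the tube length equals f_obj + f_eye and |M| = f_obj/f_eye.
So f_obj = 27 f_eye and 27 f_eye + f_eye = 56 cm, giving f_eye = 56/28 = 2.000 cm and f_obj = 54.000 cm.

2.00 cm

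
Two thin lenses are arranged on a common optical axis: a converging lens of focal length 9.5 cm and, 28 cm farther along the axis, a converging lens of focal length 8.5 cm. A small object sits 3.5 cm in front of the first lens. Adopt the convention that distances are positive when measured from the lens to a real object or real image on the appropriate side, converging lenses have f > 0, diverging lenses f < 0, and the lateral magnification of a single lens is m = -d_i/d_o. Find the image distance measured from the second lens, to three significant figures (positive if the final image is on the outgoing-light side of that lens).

Applying the thin-lens equation to the first lens, 1/9.5 = 1/3.5 + 1/d_i1, which gives d_i1 = -5.542 cm.
The intermediate image is virtual, 5.542 cm to the left of lens 1, so d_o2 = L - d_i1 = 28 - (-5.542) = 33.542 cm.
Applying the thin-lens equation again with f_2 = 8.5 cm and d_o2 = 33.542 cm gives d_i2 = 11.385 cm.

11.4 cm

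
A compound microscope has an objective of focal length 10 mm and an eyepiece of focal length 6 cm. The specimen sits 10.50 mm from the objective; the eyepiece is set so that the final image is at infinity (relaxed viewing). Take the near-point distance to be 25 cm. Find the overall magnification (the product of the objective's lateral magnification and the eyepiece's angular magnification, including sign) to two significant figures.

-83

Convert to cm: f_obj = 10 mm = 1 cm; d_o = 10.50 mm = 1.05 cm.
Objective: 1/d_i = 1/f_obj - 1/d_o = 1/1 - 1/1.05 = 0.04762 cm^-1, so d_i = 21.000 cm.
m_obj = -d_i/d_o = -21.000/1.05 = -20.000.
Eyepiece angular magnification (image at infinity): M_eye = D/f_e = 25/6 = 4.167.
Overall M = m_obj x M_eye = (-20.000)(4.167) = -83.33.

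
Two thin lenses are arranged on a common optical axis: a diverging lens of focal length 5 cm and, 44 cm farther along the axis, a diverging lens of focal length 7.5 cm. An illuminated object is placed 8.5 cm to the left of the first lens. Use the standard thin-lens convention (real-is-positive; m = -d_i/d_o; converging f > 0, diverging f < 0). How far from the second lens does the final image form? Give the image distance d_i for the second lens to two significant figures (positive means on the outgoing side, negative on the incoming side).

First lens: d_i1 = 1/(1/(-5) - 1/8.5) = -3.148 cm.
The intermediate image is virtual, 3.148 cm to the left of lens 1, so d_o2 = L - d_i1 = 44 - (-3.148) = 47.148 cm.
Second lens: d_i2 = 1/(1/(-7.5) - 1/(47.148)) = -6.471 cm.

-6.5 cm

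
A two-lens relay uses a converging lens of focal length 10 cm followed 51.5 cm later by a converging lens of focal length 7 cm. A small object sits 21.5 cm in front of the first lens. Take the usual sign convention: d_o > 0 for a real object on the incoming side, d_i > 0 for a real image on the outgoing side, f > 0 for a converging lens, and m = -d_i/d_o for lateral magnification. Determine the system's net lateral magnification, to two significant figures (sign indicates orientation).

First lens: d_i1 = 1/(1/10 - 1/21.5) = 18.696 cm.
m_1 = -(18.696)/21.5 = -0.8696.
Object distance for lens 2: d_o2 = 51.5 - 18.696 = 32.804 cm.
Second lens: d_i2 = 1/(1/7 - 1/(32.804)) = 8.899 cm.
m_2 = -(8.899)/(32.804) = -0.2713.
The system's lateral magnification is m_1 m_2 = (-0.8696)(-0.2713) = 0.2359.

0.24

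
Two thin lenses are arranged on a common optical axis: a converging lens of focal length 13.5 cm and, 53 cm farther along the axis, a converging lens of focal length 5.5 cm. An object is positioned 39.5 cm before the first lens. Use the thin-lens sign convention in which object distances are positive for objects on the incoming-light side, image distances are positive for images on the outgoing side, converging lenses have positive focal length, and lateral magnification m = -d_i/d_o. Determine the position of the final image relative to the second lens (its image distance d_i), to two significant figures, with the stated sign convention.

6.6 cm

Applying the thin-lens equation to the first lens, 1/13.5 = 1/39.5 + 1/d_i1, which gives d_i1 = 20.510 cm.
The intermediate image is 20.510 cm to the right of lens 1, so d_o2 = L - d_i1 = 53 - 20.510 = 32.490 cm.
Applying the thin-lens equation again with f_2 = 5.5 cm and d_o2 = 32.490 cm gives d_i2 = 6.621 cm.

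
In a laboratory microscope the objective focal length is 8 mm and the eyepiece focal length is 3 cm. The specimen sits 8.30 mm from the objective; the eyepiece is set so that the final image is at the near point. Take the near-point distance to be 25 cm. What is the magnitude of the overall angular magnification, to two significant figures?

Convert to cm: f_obj = 8 mm = 0.8 cm; d_o = 8.30 mm = 0.83 cm.
Objective: 1/d_i = 1/f_obj - 1/d_o = 1/0.8 - 1/0.83 = 0.04518 cm^-1, so d_i = 22.133 cm.
m_obj = -d_i/d_o = -22.133/0.83 = -26.667.
Eyepiece angular magnification (image at near point): M_eye = 1 + D/f_e = 1 + 25/3 = 9.333.
Overall M = m_obj x M_eye = (-26.667)(9.333) = -248.89.
|M| = 248.89.

250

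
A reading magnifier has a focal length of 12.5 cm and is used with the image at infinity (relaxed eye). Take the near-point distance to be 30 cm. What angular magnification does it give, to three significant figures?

2.40

M = D/f = 30/12.5 = 2.400.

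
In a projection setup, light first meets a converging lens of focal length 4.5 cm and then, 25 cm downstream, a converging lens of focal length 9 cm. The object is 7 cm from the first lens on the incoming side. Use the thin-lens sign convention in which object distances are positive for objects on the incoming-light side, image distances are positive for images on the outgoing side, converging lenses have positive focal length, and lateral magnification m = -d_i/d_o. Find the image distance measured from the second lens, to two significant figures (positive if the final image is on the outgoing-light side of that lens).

33 cm

Applying the thin-lens equation to the first lens, 1/4.5 = 1/7 + 1/d_i1, which gives d_i1 = 12.600 cm.
The intermediate image is 12.600 cm to the right of lens 1, so d_o2 = L - d_i1 = 25 - 12.600 = 12.400 cm.
Applying the thin-lens equation again with f_2 = 9 cm and d_o2 = 12.400 cm gives d_i2 = 32.824 cm.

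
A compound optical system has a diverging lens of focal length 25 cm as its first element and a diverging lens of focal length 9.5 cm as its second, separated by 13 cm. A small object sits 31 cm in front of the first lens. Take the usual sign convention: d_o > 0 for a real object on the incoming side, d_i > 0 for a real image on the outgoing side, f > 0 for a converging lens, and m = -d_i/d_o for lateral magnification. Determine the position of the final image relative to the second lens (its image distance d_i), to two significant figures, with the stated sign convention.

-7.0 cm

Lens 1: 1/d_i1 = 1/f_1 - 1/d_o1 = 1/(-25) - 1/31 = -0.07226 cm^-1, so d_i1 = -13.839 cm.
The intermediate image is virtual, 13.839 cm to the left of lens 1, so d_o2 = L - d_i1 = 13 - (-13.839) = 26.839 cm.
Lens 2: 1/d_i2 = 1/f_2 - 1/d_o2 = 1/(-9.5) - 1/(26.839) = -0.14252 cm^-1, so d_i2 = -7.016 cm.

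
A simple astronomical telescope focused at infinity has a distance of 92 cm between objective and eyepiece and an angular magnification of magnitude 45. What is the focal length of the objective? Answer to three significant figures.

In normal adjustment the tube length equals f_obj + f_eye and |M| = f_obj/f_eye.
So f_obj = 45 f_eye and 45 f_eye + f_eye = 92 cm, giving f_eye = 92/46 = 2.000 cm and f_obj = 90.000 cm.

90.0 cm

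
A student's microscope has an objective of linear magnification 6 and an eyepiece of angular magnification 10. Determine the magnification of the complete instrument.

The overall magnification of a compound microscope is the product of the objective and eyepiece magnifications:
M = M_obj x M_eye = 6 x 10 = 60.

60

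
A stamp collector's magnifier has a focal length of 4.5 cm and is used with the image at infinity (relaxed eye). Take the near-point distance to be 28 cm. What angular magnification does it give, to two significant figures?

6.2

M = D/f = 28/4.5 = 6.222.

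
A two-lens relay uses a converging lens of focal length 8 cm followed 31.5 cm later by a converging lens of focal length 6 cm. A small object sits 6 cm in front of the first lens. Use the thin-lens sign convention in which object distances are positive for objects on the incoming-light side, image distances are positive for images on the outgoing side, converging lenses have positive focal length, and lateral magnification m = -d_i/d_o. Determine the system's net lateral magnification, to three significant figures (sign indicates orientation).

-0.485

First lens: d_i1 = 1/(1/8 - 1/6) = -24.000 cm.
m_1 = -(-24.000)/6 = 4.0000.
With d_i1 < 0 the first image is virtual and lies on the object side; the object distance for lens 2 is d_o2 = 31.5 - (-24.000) = 55.500 cm.
Second lens: d_i2 = 1/(1/6 - 1/(55.500)) = 6.727 cm.
m_2 = -(6.727)/(55.500) = -0.1212.
The system's lateral magnification is m_1 m_2 = (4.0000)(-0.1212) = -0.4848.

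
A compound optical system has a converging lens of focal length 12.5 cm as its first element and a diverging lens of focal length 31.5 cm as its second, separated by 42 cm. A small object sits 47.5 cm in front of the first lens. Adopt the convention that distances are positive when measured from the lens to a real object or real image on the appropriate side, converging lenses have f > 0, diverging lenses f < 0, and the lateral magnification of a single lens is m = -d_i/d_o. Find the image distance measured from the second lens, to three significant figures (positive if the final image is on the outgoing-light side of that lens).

-13.9 cm

First lens: d_i1 = 1/(1/12.5 - 1/47.5) = 16.964 cm.
The intermediate image is 16.964 cm to the right of lens 1, so d_o2 = L - d_i1 = 42 - 16.964 = 25.036 cm.
Second lens: d_i2 = 1/(1/(-31.5) - 1/(25.036)) = -13.949 cm.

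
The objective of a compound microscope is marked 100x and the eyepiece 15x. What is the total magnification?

The overall magnification of a compound microscope is the product of the objective and eyepiece magnifications:
M = M_obj x M_eye = 100 x 15 = 1500.

1500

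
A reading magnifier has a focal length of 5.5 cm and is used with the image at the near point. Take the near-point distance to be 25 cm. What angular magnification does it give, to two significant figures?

5.5

M = 1 + D/f = 1 + 25/5.5 = 5.545.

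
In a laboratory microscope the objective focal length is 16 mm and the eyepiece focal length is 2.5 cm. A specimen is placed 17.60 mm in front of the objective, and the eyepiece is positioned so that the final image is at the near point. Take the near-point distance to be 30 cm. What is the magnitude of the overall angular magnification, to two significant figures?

Convert to cm: f_obj = 16 mm = 1.6 cm; d_o = 17.60 mm = 1.76 cm.
Objective: 1/d_i = 1/f_obj - 1/d_o = 1/1.6 - 1/1.76 = 0.05682 cm^-1, so d_i = 17.600 cm.
m_obj = -d_i/d_o = -17.600/1.76 = -10.000.
Eyepiece angular magnification (image at near point): M_eye = 1 + D/f_e = 1 + 30/2.5 = 13.000.
Overall M = m_obj x M_eye = (-10.000)(13.000) = -130.00.
|M| = 130.00.

130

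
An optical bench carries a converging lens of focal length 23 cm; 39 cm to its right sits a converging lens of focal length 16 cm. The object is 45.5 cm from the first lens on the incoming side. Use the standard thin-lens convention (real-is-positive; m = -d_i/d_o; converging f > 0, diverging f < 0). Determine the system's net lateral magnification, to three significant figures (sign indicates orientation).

-0.696

Applying the thin-lens equation to the first lens, 1/23 = 1/45.5 + 1/d_i1, which gives d_i1 = 46.511 cm.
Its lateral magnification is m_1 = -d_i1/d_o1 = -(46.511)/45.5 = -1.0222.
This image would form 46.511 cm past lens 1, i.e. 7.511 cm beyond lens 2, so it is a virtual object for lens 2: d_o2 = 39 - 46.511 = -7.511 cm.
Applying the thin-lens equation again with f_2 = 16 cm and d_o2 = -7.511 cm gives d_i2 = 5.112 cm.
m_2 = -(5.112)/(-7.511) = 0.6805.
Overall magnification: m = m_1 m_2 = -0.6957.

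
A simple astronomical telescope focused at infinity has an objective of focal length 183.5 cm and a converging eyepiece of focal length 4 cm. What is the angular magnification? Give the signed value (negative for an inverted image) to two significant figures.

M = -f_obj/f_eye = -183.5/(4) = -45.875.

-46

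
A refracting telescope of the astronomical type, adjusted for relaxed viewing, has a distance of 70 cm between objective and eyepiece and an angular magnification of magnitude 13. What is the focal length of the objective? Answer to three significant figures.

In normal adjustment the tube length equals f_obj + f_eye and |M| = f_obj/f_eye.
So f_obj = 13 f_eye and 13 f_eye + f_eye = 70 cm, giving f_eye = 70/14 = 5.000 cm and f_obj = 65.000 cm.

65.0 cm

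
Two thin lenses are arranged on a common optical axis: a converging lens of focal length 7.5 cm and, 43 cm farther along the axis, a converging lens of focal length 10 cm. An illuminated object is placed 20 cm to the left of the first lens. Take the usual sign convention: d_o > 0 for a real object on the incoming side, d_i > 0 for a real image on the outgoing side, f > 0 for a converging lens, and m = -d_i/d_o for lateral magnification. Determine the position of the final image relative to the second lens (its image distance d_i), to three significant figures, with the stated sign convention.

Applying the thin-lens equation to the first lens, 1/7.5 = 1/20 + 1/d_i1, which gives d_i1 = 12.000 cm.
Object distance for lens 2: d_o2 = 43 - 12.000 = 31.000 cm.
Applying the thin-lens equation again with f_2 = 10 cm and d_o2 = 31.000 cm gives d_i2 = 14.762 cm.

14.8 cm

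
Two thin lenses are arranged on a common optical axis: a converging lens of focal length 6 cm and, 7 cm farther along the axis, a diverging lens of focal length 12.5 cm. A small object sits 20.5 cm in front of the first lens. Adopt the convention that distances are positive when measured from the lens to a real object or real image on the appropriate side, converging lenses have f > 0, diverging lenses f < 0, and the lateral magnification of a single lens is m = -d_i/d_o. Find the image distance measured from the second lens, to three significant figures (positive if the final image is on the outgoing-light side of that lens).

First lens: d_i1 = 1/(1/6 - 1/20.5) = 8.483 cm.
Since 8.483 cm > 7 cm, the first image lies past the second lens and serves as a virtual object: d_o2 = L - d_i1 = -1.483 cm.
Second lens: d_i2 = 1/(1/(-12.5) - 1/(-1.483)) = 1.682 cm.

1.68 cm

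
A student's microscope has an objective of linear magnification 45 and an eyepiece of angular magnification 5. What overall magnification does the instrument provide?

225

The overall magnification of a compound microscope is the product of the objective and eyepiece magnifications:
M = M_obj x M_eye = 45 x 5 = 225.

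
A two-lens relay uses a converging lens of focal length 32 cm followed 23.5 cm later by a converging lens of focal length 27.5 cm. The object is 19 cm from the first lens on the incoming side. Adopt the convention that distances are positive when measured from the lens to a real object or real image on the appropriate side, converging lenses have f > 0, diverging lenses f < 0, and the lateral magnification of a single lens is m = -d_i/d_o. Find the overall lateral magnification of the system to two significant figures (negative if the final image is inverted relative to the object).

First lens: d_i1 = 1/(1/32 - 1/19) = -46.769 cm.
m_1 = -(-46.769)/19 = 2.4615.
The intermediate image is virtual, 46.769 cm to the left of lens 1, so d_o2 = L - d_i1 = 23.5 - (-46.769) = 70.269 cm.
Second lens: d_i2 = 1/(1/27.5 - 1/(70.269)) = 45.182 cm.
m_2 = -(45.182)/(70.269) = -0.6430.
The system's lateral magnification is m_1 m_2 = (2.4615)(-0.6430) = -1.5827.

-1.6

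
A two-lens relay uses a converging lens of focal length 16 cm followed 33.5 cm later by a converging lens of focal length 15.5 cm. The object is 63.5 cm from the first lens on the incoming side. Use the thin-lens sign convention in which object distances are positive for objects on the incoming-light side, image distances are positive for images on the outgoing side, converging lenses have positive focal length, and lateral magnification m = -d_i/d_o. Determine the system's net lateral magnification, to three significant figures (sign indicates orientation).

-1.54

Lens 1: 1/d_i1 = 1/f_1 - 1/d_o1 = 1/16 - 1/63.5 = 0.04675 cm^-1, so d_i1 = 21.389 cm.
m_1 = -(21.389)/63.5 = -0.3368.
Object distance for lens 2: d_o2 = 33.5 - 21.389 = 12.111 cm.
Lens 2: 1/d_i2 = 1/f_2 - 1/d_o2 = 1/15.5 - 1/(12.111) = -0.01806 cm^-1, so d_i2 = -55.381 cm.
m_2 = -(-55.381)/(12.111) = 4.5730.
The system's lateral magnification is m_1 m_2 = (-0.3368)(4.5730) = -1.5404.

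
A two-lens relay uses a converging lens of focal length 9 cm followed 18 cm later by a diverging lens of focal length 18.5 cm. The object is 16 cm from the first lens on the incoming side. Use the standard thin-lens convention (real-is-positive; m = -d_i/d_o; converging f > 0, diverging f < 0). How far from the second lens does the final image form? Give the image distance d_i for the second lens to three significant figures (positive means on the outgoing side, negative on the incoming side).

2.99 cm

Lens 1: 1/d_i1 = 1/f_1 - 1/d_o1 = 1/9 - 1/16 = 0.04861 cm^-1, so d_i1 = 20.571 cm.
Since 20.571 cm > 18 cm, the first image lies past the second lens and serves as a virtual object: d_o2 = L - d_i1 = -2.571 cm.
Lens 2: 1/d_i2 = 1/f_2 - 1/d_o2 = 1/(-18.5) - 1/(-2.571) = 0.33483 cm^-1, so d_i2 = 2.987 cm.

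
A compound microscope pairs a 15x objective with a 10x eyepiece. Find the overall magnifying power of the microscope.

The overall magnification of a compound microscope is the product of the objective and eyepiece magnifications:
M = M_obj x M_eye = 15 x 10 = 150.

150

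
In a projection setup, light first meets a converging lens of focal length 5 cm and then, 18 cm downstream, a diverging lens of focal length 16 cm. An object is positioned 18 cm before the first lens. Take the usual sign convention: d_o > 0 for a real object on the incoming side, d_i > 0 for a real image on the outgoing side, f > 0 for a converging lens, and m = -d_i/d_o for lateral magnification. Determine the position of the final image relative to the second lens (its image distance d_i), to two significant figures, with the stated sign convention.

-6.5 cm

Applying the thin-lens equation to the first lens, 1/5 = 1/18 + 1/d_i1, which gives d_i1 = 6.923 cm.
Object distance for lens 2: d_o2 = 18 - 6.923 = 11.077 cm.
Applying the thin-lens equation again with f_2 = -16 cm and d_o2 = 11.077 cm gives d_i2 = -6.545 cm.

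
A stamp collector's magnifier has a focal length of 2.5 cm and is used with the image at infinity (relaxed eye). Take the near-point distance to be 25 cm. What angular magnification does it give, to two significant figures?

10

M = D/f = 25/2.5 = 10.000.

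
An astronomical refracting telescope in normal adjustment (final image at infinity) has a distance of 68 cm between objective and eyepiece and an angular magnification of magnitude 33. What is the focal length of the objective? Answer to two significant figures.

In normal adjustment the tube length equals f_obj + f_eye and |M| = f_obj/f_eye.
So f_obj = 33 f_eye and 33 f_eye + f_eye = 68 cm, giving f_eye = 68/34 = 2.000 cm and f_obj = 66.000 cm.

66 cm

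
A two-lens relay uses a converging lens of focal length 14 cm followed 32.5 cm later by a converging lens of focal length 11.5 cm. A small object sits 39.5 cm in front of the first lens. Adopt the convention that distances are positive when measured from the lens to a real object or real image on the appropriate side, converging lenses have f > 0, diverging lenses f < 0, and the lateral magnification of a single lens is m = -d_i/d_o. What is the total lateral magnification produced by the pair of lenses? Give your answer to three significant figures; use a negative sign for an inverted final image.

-9.20

Lens 1: 1/d_i1 = 1/f_1 - 1/d_o1 = 1/14 - 1/39.5 = 0.04611 cm^-1, so d_i1 = 21.686 cm.
m_1 = -(21.686)/39.5 = -0.5490.
That image sits 10.814 cm in front of the second lens, so d_o2 = 10.814 cm.
Lens 2: 1/d_i2 = 1/f_2 - 1/d_o2 = 1/11.5 - 1/(10.814) = -0.00552 cm^-1, so d_i2 = -181.207 cm.
m_2 = -(-181.207)/(10.814) = 16.7571.
Overall magnification: m = m_1 m_2 = -9.2000.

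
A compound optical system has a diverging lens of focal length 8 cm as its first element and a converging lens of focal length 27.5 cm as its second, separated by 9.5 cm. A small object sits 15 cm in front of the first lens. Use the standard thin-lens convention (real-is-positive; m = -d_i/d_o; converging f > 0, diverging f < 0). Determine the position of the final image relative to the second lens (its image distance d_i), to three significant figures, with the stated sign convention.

Applying the thin-lens equation to the first lens, 1/(-8) = 1/15 + 1/d_i1, which gives d_i1 = -5.217 cm.
With d_i1 < 0 the first image is virtual and lies on the object side; the object distance for lens 2 is d_o2 = 9.5 - (-5.217) = 14.717 cm.
Applying the thin-lens equation again with f_2 = 27.5 cm and d_o2 = 14.717 cm gives d_i2 = -31.662 cm.

-31.7 cm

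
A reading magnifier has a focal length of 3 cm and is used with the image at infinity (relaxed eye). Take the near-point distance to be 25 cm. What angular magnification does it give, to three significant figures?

8.33

M = D/f = 25/3 = 8.333.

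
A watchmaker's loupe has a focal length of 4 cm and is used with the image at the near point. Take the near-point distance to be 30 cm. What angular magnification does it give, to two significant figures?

M = 1 + D/f = 1 + 30/4 = 8.500.

8.5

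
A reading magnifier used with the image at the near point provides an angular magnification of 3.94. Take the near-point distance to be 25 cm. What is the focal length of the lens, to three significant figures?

8.50 cm

For the image at the near point, M = 1 + D/f.
f = D/(M - 1) = 25/(3.94 - 1) = 8.503 cm.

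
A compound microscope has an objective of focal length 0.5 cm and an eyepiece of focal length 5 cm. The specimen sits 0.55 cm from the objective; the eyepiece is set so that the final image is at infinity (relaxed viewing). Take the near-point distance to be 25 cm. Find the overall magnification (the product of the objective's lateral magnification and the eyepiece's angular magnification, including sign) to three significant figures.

-50.0

Objective: 1/d_i = 1/f_obj - 1/d_o = 1/0.5 - 1/0.55 = 0.18182 cm^-1, so d_i = 5.500 cm.
m_obj = -d_i/d_o = -5.500/0.55 = -10.000.
Eyepiece angular magnification (image at infinity): M_eye = D/f_e = 25/5 = 5.000.
Overall M = m_obj x M_eye = (-10.000)(5.000) = -50.00.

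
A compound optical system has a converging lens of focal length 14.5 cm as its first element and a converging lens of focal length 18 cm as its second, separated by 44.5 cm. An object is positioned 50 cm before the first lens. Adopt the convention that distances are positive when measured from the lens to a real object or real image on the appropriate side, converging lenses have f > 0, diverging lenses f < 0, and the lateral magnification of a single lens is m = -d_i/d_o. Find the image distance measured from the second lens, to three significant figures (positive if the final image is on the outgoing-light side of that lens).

Applying the thin-lens equation to the first lens, 1/14.5 = 1/50 + 1/d_i1, which gives d_i1 = 20.423 cm.
Object distance for lens 2: d_o2 = 44.5 - 20.423 = 24.077 cm.
Applying the thin-lens equation again with f_2 = 18 cm and d_o2 = 24.077 cm gives d_i2 = 71.312 cm.

71.3 cm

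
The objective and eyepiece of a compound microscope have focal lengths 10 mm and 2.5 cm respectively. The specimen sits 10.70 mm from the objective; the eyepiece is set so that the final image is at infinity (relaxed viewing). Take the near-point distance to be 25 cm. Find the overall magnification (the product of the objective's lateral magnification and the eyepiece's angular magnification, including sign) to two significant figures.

-140

Convert to cm: f_obj = 10 mm = 1 cm; d_o = 10.70 mm = 1.07 cm.
Objective: 1/d_i = 1/f_obj - 1/d_o = 1/1 - 1/1.07 = 0.06542 cm^-1, so d_i = 15.286 cm.
m_obj = -d_i/d_o = -15.286/1.07 = -14.286.
Eyepiece angular magnification (image at infinity): M_eye = D/f_e = 25/2.5 = 10.000.
Overall M = m_obj x M_eye = (-14.286)(10.000) = -142.86.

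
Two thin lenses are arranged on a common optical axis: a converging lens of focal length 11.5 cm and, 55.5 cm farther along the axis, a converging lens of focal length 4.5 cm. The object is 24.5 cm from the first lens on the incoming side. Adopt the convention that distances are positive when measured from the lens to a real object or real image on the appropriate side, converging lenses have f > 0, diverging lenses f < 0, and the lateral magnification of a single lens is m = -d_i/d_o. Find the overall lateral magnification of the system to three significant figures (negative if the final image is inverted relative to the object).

Applying the thin-lens equation to the first lens, 1/11.5 = 1/24.5 + 1/d_i1, which gives d_i1 = 21.673 cm.
Its lateral magnification is m_1 = -d_i1/d_o1 = -(21.673)/24.5 = -0.8846.
The intermediate image is 21.673 cm to the right of lens 1, so d_o2 = L - d_i1 = 55.5 - 21.673 = 33.827 cm.
Applying the thin-lens equation again with f_2 = 4.5 cm and d_o2 = 33.827 cm gives d_i2 = 5.190 cm.
m_2 = -(5.190)/(33.827) = -0.1534.
Total m = m_1 x m_2 = (-0.8846)(-0.1534) = 0.1357.

0.136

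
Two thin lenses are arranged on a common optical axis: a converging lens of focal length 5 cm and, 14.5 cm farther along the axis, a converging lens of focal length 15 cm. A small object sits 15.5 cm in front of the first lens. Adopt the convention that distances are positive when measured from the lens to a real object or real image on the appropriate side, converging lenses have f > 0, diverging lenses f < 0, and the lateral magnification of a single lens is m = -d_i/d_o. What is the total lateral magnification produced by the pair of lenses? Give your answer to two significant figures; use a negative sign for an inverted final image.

-0.91

Lens 1: 1/d_i1 = 1/f_1 - 1/d_o1 = 1/5 - 1/15.5 = 0.13548 cm^-1, so d_i1 = 7.381 cm.
m_1 = -(7.381)/15.5 = -0.4762.
The intermediate image is 7.381 cm to the right of lens 1, so d_o2 = L - d_i1 = 14.5 - 7.381 = 7.119 cm.
Lens 2: 1/d_i2 = 1/f_2 - 1/d_o2 = 1/15 - 1/(7.119) = -0.07380 cm^-1, so d_i2 = -13.550 cm.
m_2 = -(-13.550)/(7.119) = 1.9033.
Overall magnification: m = m_1 m_2 = -0.9063.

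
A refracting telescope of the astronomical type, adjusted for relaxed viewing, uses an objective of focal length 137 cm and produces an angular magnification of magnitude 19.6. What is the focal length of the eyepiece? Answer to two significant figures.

|M| = f_obj/f_eye, so f_eye = f_obj/|M| = 137/19.6 = 6.990 cm.

7.0 cm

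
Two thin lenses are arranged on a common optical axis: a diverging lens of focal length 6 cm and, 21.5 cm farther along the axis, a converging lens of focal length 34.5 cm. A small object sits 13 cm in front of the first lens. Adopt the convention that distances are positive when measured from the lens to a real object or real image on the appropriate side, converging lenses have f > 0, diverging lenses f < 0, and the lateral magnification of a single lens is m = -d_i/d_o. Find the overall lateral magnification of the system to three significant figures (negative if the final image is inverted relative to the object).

Applying the thin-lens equation to the first lens, 1/(-6) = 1/13 + 1/d_i1, which gives d_i1 = -4.105 cm.
Its lateral magnification is m_1 = -d_i1/d_o1 = -(-4.105)/13 = 0.3158.
With d_i1 < 0 the first image is virtual and lies on the object side; the object distance for lens 2 is d_o2 = 21.5 - (-4.105) = 25.605 cm.
Applying the thin-lens equation again with f_2 = 34.5 cm and d_o2 = 25.605 cm gives d_i2 = -99.315 cm.
m_2 = -(-99.315)/(25.605) = 3.8787.
The system's lateral magnification is m_1 m_2 = (0.3158)(3.8787) = 1.2249.

1.22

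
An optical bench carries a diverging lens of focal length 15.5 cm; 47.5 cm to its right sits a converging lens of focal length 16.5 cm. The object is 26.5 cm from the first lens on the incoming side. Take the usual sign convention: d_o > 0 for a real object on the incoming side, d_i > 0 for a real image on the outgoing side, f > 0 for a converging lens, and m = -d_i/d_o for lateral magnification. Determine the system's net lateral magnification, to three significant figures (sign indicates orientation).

Applying the thin-lens equation to the first lens, 1/(-15.5) = 1/26.5 + 1/d_i1, which gives d_i1 = -9.780 cm.
Its lateral magnification is m_1 = -d_i1/d_o1 = -(-9.780)/26.5 = 0.3690.
The intermediate image is virtual, 9.780 cm to the left of lens 1, so d_o2 = L - d_i1 = 47.5 - (-9.780) = 57.280 cm.
Applying the thin-lens equation again with f_2 = 16.5 cm and d_o2 = 57.280 cm gives d_i2 = 23.176 cm.
m_2 = -(23.176)/(57.280) = -0.4046.
Overall magnification: m = m_1 m_2 = -0.1493.

-0.149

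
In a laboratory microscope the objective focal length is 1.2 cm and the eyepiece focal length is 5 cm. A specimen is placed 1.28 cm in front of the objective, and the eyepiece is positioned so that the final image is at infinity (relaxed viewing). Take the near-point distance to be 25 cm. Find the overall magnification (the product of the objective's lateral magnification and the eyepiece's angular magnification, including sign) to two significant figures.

Objective: 1/d_i = 1/f_obj - 1/d_o = 1/1.2 - 1/1.28 = 0.05208 cm^-1, so d_i = 19.200 cm.
m_obj = -d_i/d_o = -19.200/1.28 = -15.000.
Eyepiece angular magnification (image at infinity): M_eye = D/f_e = 25/5 = 5.000.
Overall M = m_obj x M_eye = (-15.000)(5.000) = -75.00.

-75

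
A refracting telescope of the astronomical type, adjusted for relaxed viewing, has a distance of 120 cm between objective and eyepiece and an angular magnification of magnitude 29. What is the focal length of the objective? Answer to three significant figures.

116 cm

In normal adjustment the tube length equals f_obj + f_eye and |M| = f_obj/f_eye.
So f_obj = 29 f_eye and 29 f_eye + f_eye = 120 cm, giving f_eye = 120/30 = 4.000 cm and f_obj = 116.000 cm.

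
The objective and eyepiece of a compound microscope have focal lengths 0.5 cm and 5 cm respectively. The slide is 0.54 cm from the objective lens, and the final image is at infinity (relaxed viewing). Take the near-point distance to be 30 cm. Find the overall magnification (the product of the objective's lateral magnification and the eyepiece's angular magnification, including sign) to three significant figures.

-75.0

Objective: 1/d_i = 1/f_obj - 1/d_o = 1/0.5 - 1/0.54 = 0.14815 cm^-1, so d_i = 6.750 cm.
m_obj = -d_i/d_o = -6.750/0.54 = -12.500.
Eyepiece angular magnification (image at infinity): M_eye = D/f_e = 30/5 = 6.000.
Overall M = m_obj x M_eye = (-12.500)(6.000) = -75.00.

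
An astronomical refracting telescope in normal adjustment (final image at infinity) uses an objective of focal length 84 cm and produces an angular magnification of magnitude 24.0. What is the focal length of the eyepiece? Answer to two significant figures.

3.5 cm

|M| = f_obj/f_eye, so f_eye = f_obj/|M| = 84/24.0 = 3.500 cm.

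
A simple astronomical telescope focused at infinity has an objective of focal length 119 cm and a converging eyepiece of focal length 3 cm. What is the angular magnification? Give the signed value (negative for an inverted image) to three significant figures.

-39.7

M = -f_obj/f_eye = -119/(3) = -39.667.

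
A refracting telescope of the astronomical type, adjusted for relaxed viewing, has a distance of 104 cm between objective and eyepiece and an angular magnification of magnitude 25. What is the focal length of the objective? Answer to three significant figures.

100 cm

In normal adjustment the tube length equals f_obj + f_eye and |M| = f_obj/f_eye.
So f_obj = 25 f_eye and 25 f_eye + f_eye = 104 cm, giving f_eye = 104/26 = 4.000 cm and f_obj = 100.000 cm.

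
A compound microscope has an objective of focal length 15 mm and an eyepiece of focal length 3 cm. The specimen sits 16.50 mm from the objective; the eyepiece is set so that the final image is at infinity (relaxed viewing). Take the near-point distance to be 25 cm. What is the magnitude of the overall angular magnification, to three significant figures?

83.3

Convert to cm: f_obj = 15 mm = 1.5 cm; d_o = 16.50 mm = 1.65 cm.
Objective: 1/d_i = 1/f_obj - 1/d_o = 1/1.5 - 1/1.65 = 0.06061 cm^-1, so d_i = 16.500 cm.
m_obj = -d_i/d_o = -16.500/1.65 = -10.000.
Eyepiece angular magnification (image at infinity): M_eye = D/f_e = 25/3 = 8.333.
Overall M = m_obj x M_eye = (-10.000)(8.333) = -83.33.
|M| = 83.33.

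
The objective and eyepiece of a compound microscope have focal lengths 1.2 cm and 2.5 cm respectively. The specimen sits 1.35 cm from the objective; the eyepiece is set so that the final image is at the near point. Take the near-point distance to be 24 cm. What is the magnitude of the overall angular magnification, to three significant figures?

84.8

Objective: 1/d_i = 1/f_obj - 1/d_o = 1/1.2 - 1/1.35 = 0.09259 cm^-1, so d_i = 10.800 cm.
m_obj = -d_i/d_o = -10.800/1.35 = -8.000.
Eyepiece angular magnification (image at near point): M_eye = 1 + D/f_e = 1 + 24/2.5 = 10.600.
Overall M = m_obj x M_eye = (-8.000)(10.600) = -84.80.
|M| = 84.80.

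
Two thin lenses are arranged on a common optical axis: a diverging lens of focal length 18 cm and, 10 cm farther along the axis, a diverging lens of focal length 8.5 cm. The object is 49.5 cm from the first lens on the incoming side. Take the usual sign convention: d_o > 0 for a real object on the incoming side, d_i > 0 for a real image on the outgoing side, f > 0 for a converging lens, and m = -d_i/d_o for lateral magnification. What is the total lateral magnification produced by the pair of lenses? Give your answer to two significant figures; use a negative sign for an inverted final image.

Applying the thin-lens equation to the first lens, 1/(-18) = 1/49.5 + 1/d_i1, which gives d_i1 = -13.200 cm.
Its lateral magnification is m_1 = -d_i1/d_o1 = -(-13.200)/49.5 = 0.2667.
The intermediate image is virtual, 13.200 cm to the left of lens 1, so d_o2 = L - d_i1 = 10 - (-13.200) = 23.200 cm.
Applying the thin-lens equation again with f_2 = -8.5 cm and d_o2 = 23.200 cm gives d_i2 = -6.221 cm.
m_2 = -(-6.221)/(23.200) = 0.2681.
Total m = m_1 x m_2 = (0.2667)(0.2681) = 0.0715.

0.072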